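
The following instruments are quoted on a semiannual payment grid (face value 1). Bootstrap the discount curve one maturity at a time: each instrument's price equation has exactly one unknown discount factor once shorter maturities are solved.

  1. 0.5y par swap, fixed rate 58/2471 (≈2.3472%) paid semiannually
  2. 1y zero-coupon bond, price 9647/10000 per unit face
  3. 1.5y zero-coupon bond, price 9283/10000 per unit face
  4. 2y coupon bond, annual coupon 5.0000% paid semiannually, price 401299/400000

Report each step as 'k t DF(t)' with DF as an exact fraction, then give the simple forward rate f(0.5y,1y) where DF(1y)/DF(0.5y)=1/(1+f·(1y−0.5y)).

1 1/2 2471/2500
2 1 9647/10000
3 3/2 9283/10000
4 2 1817/2000
f(0.5y,1y) = ((2471/2500)/(9647/10000) − 1)/(1/2) = 474/9647 ≈ 4.9134%

step 1 [0.5y] swap r/2=29/2471: DF=(1 − 29/2471·(0))/(1+29/2471) = 2471/2500 ≈ 0.988400
step 2 [1y] zero: DF = P = 9647/10000 ≈ 0.964700
step 3 [1.5y] zero: DF = P = 9283/10000 ≈ 0.928300
step 4 [2y] bond c/2=1/40: DF=(401299/400000 − 1/40·(0.988400+0.964700+0.928300))/(1+1/40) = 1817/2000 ≈ 0.908500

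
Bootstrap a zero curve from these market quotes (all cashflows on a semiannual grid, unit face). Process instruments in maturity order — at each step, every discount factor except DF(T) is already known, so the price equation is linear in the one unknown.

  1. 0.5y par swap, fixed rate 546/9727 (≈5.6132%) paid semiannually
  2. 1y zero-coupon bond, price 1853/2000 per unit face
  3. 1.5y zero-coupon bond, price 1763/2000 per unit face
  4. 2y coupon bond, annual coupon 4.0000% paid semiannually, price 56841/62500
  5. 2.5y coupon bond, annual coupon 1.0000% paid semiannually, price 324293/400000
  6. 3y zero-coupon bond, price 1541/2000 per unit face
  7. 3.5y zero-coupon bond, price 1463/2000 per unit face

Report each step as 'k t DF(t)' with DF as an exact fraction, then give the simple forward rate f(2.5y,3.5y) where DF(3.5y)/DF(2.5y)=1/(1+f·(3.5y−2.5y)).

step 1 [0.5y] swap r/2=273/9727: DF=(1 − 273/9727·(0))/(1+273/9727) = 9727/10000 ≈ 0.972700
step 2 [1y] zero: DF = P = 1853/2000 ≈ 0.926500
step 3 [1.5y] zero: DF = P = 1763/2000 ≈ 0.881500
step 4 [2y] bond c/2=1/50: DF=(56841/62500 − 1/50·(0.972700+0.926500+0.881500))/(1+1/50) = 8371/10000 ≈ 0.837100
step 5 [2.5y] bond c/2=1/200: DF=(324293/400000 − 1/200·(0.972700+0.926500+0.881500+0.837100))/(1+1/200) = 7887/10000 ≈ 0.788700
step 6 [3y] zero: DF = P = 1541/2000 ≈ 0.770500
step 7 [3.5y] zero: DF = P = 1463/2000 ≈ 0.731500

1 1/2 9727/10000
2 1 1853/2000
3 3/2 1763/2000
4 2 8371/10000
5 5/2 7887/10000
6 3 1541/2000
7 7/2 1463/2000
f(2.5y,3.5y) = ((7887/10000)/(1463/2000) − 1)/(1) = 52/665 ≈ 7.8195%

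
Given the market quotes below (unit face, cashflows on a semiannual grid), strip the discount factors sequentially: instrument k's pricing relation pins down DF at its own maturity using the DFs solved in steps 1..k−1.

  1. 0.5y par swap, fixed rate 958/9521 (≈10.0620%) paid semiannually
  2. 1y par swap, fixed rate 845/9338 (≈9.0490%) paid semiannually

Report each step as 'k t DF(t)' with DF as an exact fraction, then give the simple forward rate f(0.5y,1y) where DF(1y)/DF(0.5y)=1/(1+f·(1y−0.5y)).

step 1 [0.5y] swap r/2=479/9521: DF=(1 − 479/9521·(0))/(1+479/9521) = 9521/10000 ≈ 0.952100
step 2 [1y] swap r/2=845/18676: DF=(1 − 845/18676·(0.952100))/(1+845/18676) = 1831/2000 ≈ 0.915500

1 1/2 9521/10000
2 1 1831/2000
f(0.5y,1y) = ((9521/10000)/(1831/2000) − 1)/(1/2) = 732/9155 ≈ 7.9956%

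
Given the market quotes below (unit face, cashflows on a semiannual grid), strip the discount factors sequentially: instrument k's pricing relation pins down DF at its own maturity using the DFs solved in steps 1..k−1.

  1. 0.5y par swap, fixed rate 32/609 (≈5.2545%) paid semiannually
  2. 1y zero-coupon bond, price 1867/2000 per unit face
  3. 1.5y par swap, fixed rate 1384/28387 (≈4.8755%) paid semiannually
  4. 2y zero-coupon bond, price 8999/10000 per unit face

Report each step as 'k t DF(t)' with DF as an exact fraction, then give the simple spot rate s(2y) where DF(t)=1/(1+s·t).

1 1/2 609/625
2 1 1867/2000
3 3/2 2327/2500
4 2 8999/10000
s(2y) = (1/(8999/10000) − 1)/(2) = 1001/17998 ≈ 5.5617%

step 1 [0.5y] swap r/2=16/609: DF=(1 − 16/609·(0))/(1+16/609) = 609/625 ≈ 0.974400
step 2 [1y] zero: DF = P = 1867/2000 ≈ 0.933500
step 3 [1.5y] swap r/2=692/28387: DF=(1 − 692/28387·(0.974400+0.933500))/(1+692/28387) = 2327/2500 ≈ 0.930800
step 4 [2y] zero: DF = P = 8999/10000 ≈ 0.899900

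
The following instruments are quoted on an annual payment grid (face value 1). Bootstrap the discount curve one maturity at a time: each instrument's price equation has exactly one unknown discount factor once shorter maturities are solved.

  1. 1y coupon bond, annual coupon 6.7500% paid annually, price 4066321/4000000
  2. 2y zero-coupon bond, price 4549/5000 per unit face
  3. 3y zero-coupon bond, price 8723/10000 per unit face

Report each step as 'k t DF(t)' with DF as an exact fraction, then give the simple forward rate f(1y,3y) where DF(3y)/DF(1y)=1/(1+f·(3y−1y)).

1 1 9523/10000
2 2 4549/5000
3 3 8723/10000
f(1y,3y) = ((9523/10000)/(8723/10000) − 1)/(2) = 400/8723 ≈ 4.5856%

step 1 [1y] bond c/1=27/400: DF=(4066321/4000000 − 27/400·(0))/(1+27/400) = 9523/10000 ≈ 0.952300
step 2 [2y] zero: DF = P = 4549/5000 ≈ 0.909800
step 3 [3y] zero: DF = P = 8723/10000 ≈ 0.872300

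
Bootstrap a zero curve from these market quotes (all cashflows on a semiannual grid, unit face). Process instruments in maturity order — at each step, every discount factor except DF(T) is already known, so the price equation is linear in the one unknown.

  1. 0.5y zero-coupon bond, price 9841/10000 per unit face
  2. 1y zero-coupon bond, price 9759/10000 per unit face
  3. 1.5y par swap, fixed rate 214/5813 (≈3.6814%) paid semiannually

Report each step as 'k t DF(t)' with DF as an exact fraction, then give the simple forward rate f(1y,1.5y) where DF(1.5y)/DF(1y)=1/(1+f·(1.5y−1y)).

1 1/2 9841/10000
2 1 9759/10000
3 3/2 1893/2000
f(1y,1.5y) = ((9759/10000)/(1893/2000) − 1)/(1/2) = 196/3155 ≈ 6.2124%

step 1 [0.5y] zero: DF = P = 9841/10000 ≈ 0.984100
step 2 [1y] zero: DF = P = 9759/10000 ≈ 0.975900
step 3 [1.5y] swap r/2=107/5813: DF=(1 − 107/5813·(0.984100+0.975900))/(1+107/5813) = 1893/2000 ≈ 0.946500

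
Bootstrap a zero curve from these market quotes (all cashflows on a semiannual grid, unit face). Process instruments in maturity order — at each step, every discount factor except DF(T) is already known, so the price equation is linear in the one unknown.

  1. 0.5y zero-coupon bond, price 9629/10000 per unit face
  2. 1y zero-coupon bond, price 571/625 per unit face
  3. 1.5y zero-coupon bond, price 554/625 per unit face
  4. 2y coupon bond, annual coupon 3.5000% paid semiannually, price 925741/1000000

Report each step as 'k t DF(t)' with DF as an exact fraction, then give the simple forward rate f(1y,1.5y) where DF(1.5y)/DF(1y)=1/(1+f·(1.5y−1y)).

1 1/2 9629/10000
2 1 571/625
3 3/2 554/625
4 2 8623/10000
f(1y,1.5y) = ((571/625)/(554/625) − 1)/(1/2) = 17/277 ≈ 6.1372%

step 1 [0.5y] zero: DF = P = 9629/10000 ≈ 0.962900
step 2 [1y] zero: DF = P = 571/625 ≈ 0.913600
step 3 [1.5y] zero: DF = P = 554/625 ≈ 0.886400
step 4 [2y] bond c/2=7/400: DF=(925741/1000000 − 7/400·(0.962900+0.913600+0.886400))/(1+7/400) = 8623/10000 ≈ 0.862300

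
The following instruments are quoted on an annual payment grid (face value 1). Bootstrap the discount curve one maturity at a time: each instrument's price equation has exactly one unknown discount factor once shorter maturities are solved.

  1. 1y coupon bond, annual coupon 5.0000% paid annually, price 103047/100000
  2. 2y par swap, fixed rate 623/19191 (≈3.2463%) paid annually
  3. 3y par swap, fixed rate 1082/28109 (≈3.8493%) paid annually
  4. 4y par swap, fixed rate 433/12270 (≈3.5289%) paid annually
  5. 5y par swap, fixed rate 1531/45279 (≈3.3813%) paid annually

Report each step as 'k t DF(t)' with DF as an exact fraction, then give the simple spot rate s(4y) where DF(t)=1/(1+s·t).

step 1 [1y] bond c/1=1/20: DF=(103047/100000 − 1/20·(0))/(1+1/20) = 4907/5000 ≈ 0.981400
step 2 [2y] swap r/1=623/19191: DF=(1 − 623/19191·(0.981400))/(1+623/19191) = 9377/10000 ≈ 0.937700
step 3 [3y] swap r/1=1082/28109: DF=(1 − 1082/28109·(0.981400+0.937700))/(1+1082/28109) = 4459/5000 ≈ 0.891800
step 4 [4y] swap r/1=433/12270: DF=(1 − 433/12270·(0.981400+0.937700+0.891800))/(1+433/12270) = 8701/10000 ≈ 0.870100
step 5 [5y] swap r/1=1531/45279: DF=(1 − 1531/45279·(0.981400+0.937700+0.891800+0.870100))/(1+1531/45279) = 8469/10000 ≈ 0.846900

1 1 4907/5000
2 2 9377/10000
3 3 4459/5000
4 4 8701/10000
5 5 8469/10000
s(4y) = (1/(8701/10000) − 1)/(4) = 1299/34804 ≈ 3.7323%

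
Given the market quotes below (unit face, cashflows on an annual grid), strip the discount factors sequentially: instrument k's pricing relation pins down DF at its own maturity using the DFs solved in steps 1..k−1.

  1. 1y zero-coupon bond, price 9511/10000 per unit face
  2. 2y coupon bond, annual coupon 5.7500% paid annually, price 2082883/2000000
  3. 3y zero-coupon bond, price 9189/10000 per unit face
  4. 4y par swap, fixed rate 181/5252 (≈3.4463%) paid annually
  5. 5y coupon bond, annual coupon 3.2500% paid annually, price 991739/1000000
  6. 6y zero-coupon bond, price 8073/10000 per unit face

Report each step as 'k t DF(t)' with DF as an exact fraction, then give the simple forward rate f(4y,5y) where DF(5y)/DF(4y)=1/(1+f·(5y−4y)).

1 1 9511/10000
2 2 9331/10000
3 3 9189/10000
4 4 8733/10000
5 5 528/625
6 6 8073/10000
f(4y,5y) = ((8733/10000)/(528/625) − 1)/(1) = 95/2816 ≈ 3.3736%

step 1 [1y] zero: DF = P = 9511/10000 ≈ 0.951100
step 2 [2y] bond c/1=23/400: DF=(2082883/2000000 − 23/400·(0.951100))/(1+23/400) = 9331/10000 ≈ 0.933100
step 3 [3y] zero: DF = P = 9189/10000 ≈ 0.918900
step 4 [4y] swap r/1=181/5252: DF=(1 − 181/5252·(0.951100+0.933100+0.918900))/(1+181/5252) = 8733/10000 ≈ 0.873300
step 5 [5y] bond c/1=13/400: DF=(991739/1000000 − 13/400·(0.951100+0.933100+0.918900+0.873300))/(1+13/400) = 528/625 ≈ 0.844800
step 6 [6y] zero: DF = P = 8073/10000 ≈ 0.807300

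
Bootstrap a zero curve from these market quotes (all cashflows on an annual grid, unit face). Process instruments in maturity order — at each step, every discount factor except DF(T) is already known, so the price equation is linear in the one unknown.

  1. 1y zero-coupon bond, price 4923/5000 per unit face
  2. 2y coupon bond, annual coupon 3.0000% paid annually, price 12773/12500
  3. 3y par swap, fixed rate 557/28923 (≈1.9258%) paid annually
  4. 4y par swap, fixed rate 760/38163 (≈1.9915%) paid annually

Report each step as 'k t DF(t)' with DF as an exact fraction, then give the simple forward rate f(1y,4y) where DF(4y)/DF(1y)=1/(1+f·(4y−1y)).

step 1 [1y] zero: DF = P = 4923/5000 ≈ 0.984600
step 2 [2y] bond c/1=3/100: DF=(12773/12500 − 3/100·(0.984600))/(1+3/100) = 4817/5000 ≈ 0.963400
step 3 [3y] swap r/1=557/28923: DF=(1 − 557/28923·(0.984600+0.963400))/(1+557/28923) = 9443/10000 ≈ 0.944300
step 4 [4y] swap r/1=760/38163: DF=(1 − 760/38163·(0.984600+0.963400+0.944300))/(1+760/38163) = 231/250 ≈ 0.924000

1 1 4923/5000
2 2 4817/5000
3 3 9443/10000
4 4 231/250
f(1y,4y) = ((4923/5000)/(231/250) − 1)/(3) = 101/4620 ≈ 2.1861%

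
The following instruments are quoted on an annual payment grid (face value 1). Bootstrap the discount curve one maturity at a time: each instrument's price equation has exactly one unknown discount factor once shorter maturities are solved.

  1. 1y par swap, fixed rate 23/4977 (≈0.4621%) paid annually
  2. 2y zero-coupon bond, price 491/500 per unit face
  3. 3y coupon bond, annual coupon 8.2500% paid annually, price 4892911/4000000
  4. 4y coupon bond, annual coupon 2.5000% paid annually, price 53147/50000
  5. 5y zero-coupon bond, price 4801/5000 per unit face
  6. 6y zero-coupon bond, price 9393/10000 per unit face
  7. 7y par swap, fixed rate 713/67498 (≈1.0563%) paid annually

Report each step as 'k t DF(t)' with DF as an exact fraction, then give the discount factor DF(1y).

1 1 4977/5000
2 2 491/500
3 3 9793/10000
4 4 9649/10000
5 5 4801/5000
6 6 9393/10000
7 7 9287/10000
DF(1y) = 4977/5000 ≈ 0.995400

step 1 [1y] swap r/1=23/4977: DF=(1 − 23/4977·(0))/(1+23/4977) = 4977/5000 ≈ 0.995400
step 2 [2y] zero: DF = P = 491/500 ≈ 0.982000
step 3 [3y] bond c/1=33/400: DF=(4892911/4000000 − 33/400·(0.995400+0.982000))/(1+33/400) = 9793/10000 ≈ 0.979300
step 4 [4y] bond c/1=1/40: DF=(53147/50000 − 1/40·(0.995400+0.982000+0.979300))/(1+1/40) = 9649/10000 ≈ 0.964900
step 5 [5y] zero: DF = P = 4801/5000 ≈ 0.960200
step 6 [6y] zero: DF = P = 9393/10000 ≈ 0.939300
step 7 [7y] swap r/1=713/67498: DF=(1 − 713/67498·(0.995400+0.982000+0.979300+0.964900+0.960200+0.939300))/(1+713/67498) = 9287/10000 ≈ 0.928700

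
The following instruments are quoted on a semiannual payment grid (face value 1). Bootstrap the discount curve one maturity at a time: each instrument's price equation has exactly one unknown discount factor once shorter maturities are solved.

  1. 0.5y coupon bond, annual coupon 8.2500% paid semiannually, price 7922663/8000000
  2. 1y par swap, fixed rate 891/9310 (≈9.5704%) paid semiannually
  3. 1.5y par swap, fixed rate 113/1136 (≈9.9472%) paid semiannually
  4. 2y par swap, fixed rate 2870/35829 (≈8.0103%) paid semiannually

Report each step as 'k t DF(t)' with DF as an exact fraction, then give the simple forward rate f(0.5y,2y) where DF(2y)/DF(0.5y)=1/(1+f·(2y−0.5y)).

1 1/2 9511/10000
2 1 9109/10000
3 3/2 2161/2500
4 2 1713/2000
f(0.5y,2y) = ((9511/10000)/(1713/2000) − 1)/(3/2) = 1892/25695 ≈ 7.3633%

step 1 [0.5y] bond c/2=33/800: DF=(7922663/8000000 − 33/800·(0))/(1+33/800) = 9511/10000 ≈ 0.951100
step 2 [1y] swap r/2=891/18620: DF=(1 − 891/18620·(0.951100))/(1+891/18620) = 9109/10000 ≈ 0.910900
step 3 [1.5y] swap r/2=113/2272: DF=(1 − 113/2272·(0.951100+0.910900))/(1+113/2272) = 2161/2500 ≈ 0.864400
step 4 [2y] swap r/2=1435/35829: DF=(1 − 1435/35829·(0.951100+0.910900+0.864400))/(1+1435/35829) = 1713/2000 ≈ 0.856500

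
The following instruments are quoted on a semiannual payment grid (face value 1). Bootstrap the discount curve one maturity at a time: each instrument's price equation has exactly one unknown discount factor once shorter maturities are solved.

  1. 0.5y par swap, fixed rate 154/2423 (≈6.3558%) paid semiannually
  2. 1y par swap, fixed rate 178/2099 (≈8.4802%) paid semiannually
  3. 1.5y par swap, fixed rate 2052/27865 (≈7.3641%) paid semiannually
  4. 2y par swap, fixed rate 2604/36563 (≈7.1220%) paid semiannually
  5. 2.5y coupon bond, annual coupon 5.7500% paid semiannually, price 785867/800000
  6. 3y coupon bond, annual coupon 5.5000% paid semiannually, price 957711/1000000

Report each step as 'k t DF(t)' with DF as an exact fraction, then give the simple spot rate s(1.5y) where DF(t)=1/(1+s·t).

1 1/2 2423/2500
2 1 9199/10000
3 3/2 4487/5000
4 2 4349/5000
5 5/2 8527/10000
6 3 4057/5000
s(1.5y) = (1/(4487/5000) − 1)/(3/2) = 342/4487 ≈ 7.6220%

step 1 [0.5y] swap r/2=77/2423: DF=(1 − 77/2423·(0))/(1+77/2423) = 2423/2500 ≈ 0.969200
step 2 [1y] swap r/2=89/2099: DF=(1 − 89/2099·(0.969200))/(1+89/2099) = 9199/10000 ≈ 0.919900
step 3 [1.5y] swap r/2=1026/27865: DF=(1 − 1026/27865·(0.969200+0.919900))/(1+1026/27865) = 4487/5000 ≈ 0.897400
step 4 [2y] swap r/2=1302/36563: DF=(1 − 1302/36563·(0.969200+0.919900+0.897400))/(1+1302/36563) = 4349/5000 ≈ 0.869800
step 5 [2.5y] bond c/2=23/800: DF=(785867/800000 − 23/800·(0.969200+0.919900+0.897400+0.869800))/(1+23/800) = 8527/10000 ≈ 0.852700
step 6 [3y] bond c/2=11/400: DF=(957711/1000000 − 11/400·(0.969200+0.919900+0.897400+0.869800+0.852700))/(1+11/400) = 4057/5000 ≈ 0.811400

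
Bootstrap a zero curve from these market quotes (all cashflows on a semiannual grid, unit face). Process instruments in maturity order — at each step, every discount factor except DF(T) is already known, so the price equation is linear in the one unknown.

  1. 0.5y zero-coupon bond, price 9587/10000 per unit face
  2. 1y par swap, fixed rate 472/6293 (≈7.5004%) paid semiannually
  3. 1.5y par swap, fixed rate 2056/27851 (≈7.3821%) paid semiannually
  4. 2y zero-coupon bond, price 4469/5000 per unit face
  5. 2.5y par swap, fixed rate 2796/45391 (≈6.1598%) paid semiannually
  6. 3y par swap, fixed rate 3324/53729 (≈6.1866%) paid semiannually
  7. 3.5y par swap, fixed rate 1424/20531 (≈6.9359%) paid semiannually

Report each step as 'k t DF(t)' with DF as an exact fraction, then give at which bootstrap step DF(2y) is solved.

1 1/2 9587/10000
2 1 2323/2500
3 3/2 2243/2500
4 2 4469/5000
5 5/2 4301/5000
6 3 4169/5000
7 7/2 983/1250
DF(2y) is solved at step 4

step 1 [0.5y] zero: DF = P = 9587/10000 ≈ 0.958700
step 2 [1y] swap r/2=236/6293: DF=(1 − 236/6293·(0.958700))/(1+236/6293) = 2323/2500 ≈ 0.929200
step 3 [1.5y] swap r/2=1028/27851: DF=(1 − 1028/27851·(0.958700+0.929200))/(1+1028/27851) = 2243/2500 ≈ 0.897200
step 4 [2y] zero: DF = P = 4469/5000 ≈ 0.893800
step 5 [2.5y] swap r/2=1398/45391: DF=(1 − 1398/45391·(0.958700+0.929200+0.897200+0.893800))/(1+1398/45391) = 4301/5000 ≈ 0.860200
step 6 [3y] swap r/2=1662/53729: DF=(1 − 1662/53729·(0.958700+0.929200+0.897200+0.893800+0.860200))/(1+1662/53729) = 4169/5000 ≈ 0.833800
step 7 [3.5y] swap r/2=712/20531: DF=(1 − 712/20531·(0.958700+0.929200+0.897200+0.893800+0.860200+0.833800))/(1+712/20531) = 983/1250 ≈ 0.786400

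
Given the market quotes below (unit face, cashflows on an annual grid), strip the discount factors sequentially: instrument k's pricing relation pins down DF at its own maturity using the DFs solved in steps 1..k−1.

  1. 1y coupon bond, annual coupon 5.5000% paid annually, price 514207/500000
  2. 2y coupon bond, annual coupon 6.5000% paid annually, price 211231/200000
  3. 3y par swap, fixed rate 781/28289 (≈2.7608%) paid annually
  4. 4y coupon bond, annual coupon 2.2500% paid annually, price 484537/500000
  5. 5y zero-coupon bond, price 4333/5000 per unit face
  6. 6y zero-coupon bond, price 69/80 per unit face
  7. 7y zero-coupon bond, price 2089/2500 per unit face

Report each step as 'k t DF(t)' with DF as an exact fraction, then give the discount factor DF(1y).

1 1 2437/2500
2 2 4661/5000
3 3 9219/10000
4 4 1771/2000
5 5 4333/5000
6 6 69/80
7 7 2089/2500
DF(1y) = 2437/2500 ≈ 0.974800

step 1 [1y] bond c/1=11/200: DF=(514207/500000 − 11/200·(0))/(1+11/200) = 2437/2500 ≈ 0.974800
step 2 [2y] bond c/1=13/200: DF=(211231/200000 − 13/200·(0.974800))/(1+13/200) = 4661/5000 ≈ 0.932200
step 3 [3y] swap r/1=781/28289: DF=(1 − 781/28289·(0.974800+0.932200))/(1+781/28289) = 9219/10000 ≈ 0.921900
step 4 [4y] bond c/1=9/400: DF=(484537/500000 − 9/400·(0.974800+0.932200+0.921900))/(1+9/400) = 1771/2000 ≈ 0.885500
step 5 [5y] zero: DF = P = 4333/5000 ≈ 0.866600
step 6 [6y] zero: DF = P = 69/80 ≈ 0.862500
step 7 [7y] zero: DF = P = 2089/2500 ≈ 0.835600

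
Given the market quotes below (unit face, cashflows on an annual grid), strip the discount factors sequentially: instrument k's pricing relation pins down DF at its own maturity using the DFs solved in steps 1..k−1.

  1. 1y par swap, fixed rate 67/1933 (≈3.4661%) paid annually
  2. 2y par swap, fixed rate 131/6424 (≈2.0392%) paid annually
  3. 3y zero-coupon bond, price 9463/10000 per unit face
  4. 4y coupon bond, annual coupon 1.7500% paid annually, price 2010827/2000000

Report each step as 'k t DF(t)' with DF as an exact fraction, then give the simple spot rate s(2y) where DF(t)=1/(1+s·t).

step 1 [1y] swap r/1=67/1933: DF=(1 − 67/1933·(0))/(1+67/1933) = 1933/2000 ≈ 0.966500
step 2 [2y] swap r/1=131/6424: DF=(1 − 131/6424·(0.966500))/(1+131/6424) = 9607/10000 ≈ 0.960700
step 3 [3y] zero: DF = P = 9463/10000 ≈ 0.946300
step 4 [4y] bond c/1=7/400: DF=(2010827/2000000 − 7/400·(0.966500+0.960700+0.946300))/(1+7/400) = 9387/10000 ≈ 0.938700

1 1 1933/2000
2 2 9607/10000
3 3 9463/10000
4 4 9387/10000
s(2y) = (1/(9607/10000) − 1)/(2) = 393/19214 ≈ 2.0454%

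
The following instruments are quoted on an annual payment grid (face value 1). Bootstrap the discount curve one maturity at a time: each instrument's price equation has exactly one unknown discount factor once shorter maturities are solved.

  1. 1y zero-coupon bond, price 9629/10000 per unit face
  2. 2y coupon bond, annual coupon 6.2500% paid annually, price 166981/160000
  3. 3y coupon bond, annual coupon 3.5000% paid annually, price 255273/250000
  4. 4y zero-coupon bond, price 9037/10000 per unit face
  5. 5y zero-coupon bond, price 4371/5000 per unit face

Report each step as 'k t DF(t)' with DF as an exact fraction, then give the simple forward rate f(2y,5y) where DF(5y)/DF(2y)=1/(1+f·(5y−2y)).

1 1 9629/10000
2 2 1157/1250
3 3 9227/10000
4 4 9037/10000
5 5 4371/5000
f(2y,5y) = ((1157/1250)/(4371/5000) − 1)/(3) = 257/13113 ≈ 1.9599%

step 1 [1y] zero: DF = P = 9629/10000 ≈ 0.962900
step 2 [2y] bond c/1=1/16: DF=(166981/160000 − 1/16·(0.962900))/(1+1/16) = 1157/1250 ≈ 0.925600
step 3 [3y] bond c/1=7/200: DF=(255273/250000 − 7/200·(0.962900+0.925600))/(1+7/200) = 9227/10000 ≈ 0.922700
step 4 [4y] zero: DF = P = 9037/10000 ≈ 0.903700
step 5 [5y] zero: DF = P = 4371/5000 ≈ 0.874200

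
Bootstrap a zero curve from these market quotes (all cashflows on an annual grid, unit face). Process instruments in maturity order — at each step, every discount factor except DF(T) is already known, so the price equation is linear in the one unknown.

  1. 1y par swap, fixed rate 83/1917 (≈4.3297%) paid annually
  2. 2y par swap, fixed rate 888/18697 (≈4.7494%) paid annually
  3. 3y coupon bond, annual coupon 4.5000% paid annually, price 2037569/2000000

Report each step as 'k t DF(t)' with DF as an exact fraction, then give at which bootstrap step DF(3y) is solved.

1 1 1917/2000
2 2 1139/1250
3 3 559/625
DF(3y) is solved at step 3

step 1 [1y] swap r/1=83/1917: DF=(1 − 83/1917·(0))/(1+83/1917) = 1917/2000 ≈ 0.958500
step 2 [2y] swap r/1=888/18697: DF=(1 − 888/18697·(0.958500))/(1+888/18697) = 1139/1250 ≈ 0.911200
step 3 [3y] bond c/1=9/200: DF=(2037569/2000000 − 9/200·(0.958500+0.911200))/(1+9/200) = 559/625 ≈ 0.894400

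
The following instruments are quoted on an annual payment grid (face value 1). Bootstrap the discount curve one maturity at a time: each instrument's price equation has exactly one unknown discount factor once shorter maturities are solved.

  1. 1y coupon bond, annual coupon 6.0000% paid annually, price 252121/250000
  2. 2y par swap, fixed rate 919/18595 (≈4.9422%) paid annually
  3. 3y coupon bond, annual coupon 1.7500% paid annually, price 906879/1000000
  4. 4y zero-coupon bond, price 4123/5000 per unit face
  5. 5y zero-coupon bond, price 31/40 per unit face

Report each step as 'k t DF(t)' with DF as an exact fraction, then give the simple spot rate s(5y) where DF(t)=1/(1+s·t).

1 1 4757/5000
2 2 9081/10000
3 3 8593/10000
4 4 4123/5000
5 5 31/40
s(5y) = (1/(31/40) − 1)/(5) = 9/155 ≈ 5.8065%

step 1 [1y] bond c/1=3/50: DF=(252121/250000 − 3/50·(0))/(1+3/50) = 4757/5000 ≈ 0.951400
step 2 [2y] swap r/1=919/18595: DF=(1 − 919/18595·(0.951400))/(1+919/18595) = 9081/10000 ≈ 0.908100
step 3 [3y] bond c/1=7/400: DF=(906879/1000000 − 7/400·(0.951400+0.908100))/(1+7/400) = 8593/10000 ≈ 0.859300
step 4 [4y] zero: DF = P = 4123/5000 ≈ 0.824600
step 5 [5y] zero: DF = P = 31/40 ≈ 0.775000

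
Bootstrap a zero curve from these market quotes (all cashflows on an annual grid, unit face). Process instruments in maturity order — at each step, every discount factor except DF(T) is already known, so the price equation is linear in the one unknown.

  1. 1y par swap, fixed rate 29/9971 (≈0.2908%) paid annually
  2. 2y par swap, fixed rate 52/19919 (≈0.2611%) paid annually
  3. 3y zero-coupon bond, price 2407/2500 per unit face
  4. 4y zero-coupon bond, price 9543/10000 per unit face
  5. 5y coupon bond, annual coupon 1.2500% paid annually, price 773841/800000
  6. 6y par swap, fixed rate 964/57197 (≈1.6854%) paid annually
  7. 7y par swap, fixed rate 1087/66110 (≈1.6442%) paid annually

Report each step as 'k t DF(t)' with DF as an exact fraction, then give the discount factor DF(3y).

step 1 [1y] swap r/1=29/9971: DF=(1 − 29/9971·(0))/(1+29/9971) = 9971/10000 ≈ 0.997100
step 2 [2y] swap r/1=52/19919: DF=(1 − 52/19919·(0.997100))/(1+52/19919) = 2487/2500 ≈ 0.994800
step 3 [3y] zero: DF = P = 2407/2500 ≈ 0.962800
step 4 [4y] zero: DF = P = 9543/10000 ≈ 0.954300
step 5 [5y] bond c/1=1/80: DF=(773841/800000 − 1/80·(0.997100+0.994800+0.962800+0.954300))/(1+1/80) = 9071/10000 ≈ 0.907100
step 6 [6y] swap r/1=964/57197: DF=(1 − 964/57197·(0.997100+0.994800+0.962800+0.954300+0.907100))/(1+964/57197) = 2259/2500 ≈ 0.903600
step 7 [7y] swap r/1=1087/66110: DF=(1 − 1087/66110·(0.997100+0.994800+0.962800+0.954300+0.907100+0.903600))/(1+1087/66110) = 8913/10000 ≈ 0.891300

1 1 9971/10000
2 2 2487/2500
3 3 2407/2500
4 4 9543/10000
5 5 9071/10000
6 6 2259/2500
7 7 8913/10000
DF(3y) = 2407/2500 ≈ 0.962800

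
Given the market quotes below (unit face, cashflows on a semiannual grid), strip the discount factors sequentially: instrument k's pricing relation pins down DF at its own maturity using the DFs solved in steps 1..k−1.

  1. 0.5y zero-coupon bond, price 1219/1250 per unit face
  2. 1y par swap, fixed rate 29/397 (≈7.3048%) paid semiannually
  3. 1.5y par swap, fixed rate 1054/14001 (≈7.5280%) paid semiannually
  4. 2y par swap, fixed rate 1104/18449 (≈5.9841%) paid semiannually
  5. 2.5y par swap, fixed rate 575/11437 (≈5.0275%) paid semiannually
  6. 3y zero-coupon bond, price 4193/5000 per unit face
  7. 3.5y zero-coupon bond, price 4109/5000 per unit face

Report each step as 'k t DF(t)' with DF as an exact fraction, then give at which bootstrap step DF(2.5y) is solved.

step 1 [0.5y] zero: DF = P = 1219/1250 ≈ 0.975200
step 2 [1y] swap r/2=29/794: DF=(1 − 29/794·(0.975200))/(1+29/794) = 1163/1250 ≈ 0.930400
step 3 [1.5y] swap r/2=527/14001: DF=(1 − 527/14001·(0.975200+0.930400))/(1+527/14001) = 4473/5000 ≈ 0.894600
step 4 [2y] swap r/2=552/18449: DF=(1 − 552/18449·(0.975200+0.930400+0.894600))/(1+552/18449) = 556/625 ≈ 0.889600
step 5 [2.5y] swap r/2=575/22874: DF=(1 − 575/22874·(0.975200+0.930400+0.894600+0.889600))/(1+575/22874) = 177/200 ≈ 0.885000
step 6 [3y] zero: DF = P = 4193/5000 ≈ 0.838600
step 7 [3.5y] zero: DF = P = 4109/5000 ≈ 0.821800

1 1/2 1219/1250
2 1 1163/1250
3 3/2 4473/5000
4 2 556/625
5 5/2 177/200
6 3 4193/5000
7 7/2 4109/5000
DF(2.5y) is solved at step 5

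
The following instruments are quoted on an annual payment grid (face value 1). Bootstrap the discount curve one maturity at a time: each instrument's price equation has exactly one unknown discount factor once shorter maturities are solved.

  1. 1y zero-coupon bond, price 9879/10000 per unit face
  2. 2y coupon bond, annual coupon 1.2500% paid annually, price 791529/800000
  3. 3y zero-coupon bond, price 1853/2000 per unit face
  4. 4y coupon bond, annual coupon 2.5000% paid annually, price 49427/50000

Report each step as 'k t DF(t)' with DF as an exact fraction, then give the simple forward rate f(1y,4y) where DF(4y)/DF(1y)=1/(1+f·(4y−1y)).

step 1 [1y] zero: DF = P = 9879/10000 ≈ 0.987900
step 2 [2y] bond c/1=1/80: DF=(791529/800000 − 1/80·(0.987900))/(1+1/80) = 193/200 ≈ 0.965000
step 3 [3y] zero: DF = P = 1853/2000 ≈ 0.926500
step 4 [4y] bond c/1=1/40: DF=(49427/50000 − 1/40·(0.987900+0.965000+0.926500))/(1+1/40) = 4471/5000 ≈ 0.894200

1 1 9879/10000
2 2 193/200
3 3 1853/2000
4 4 4471/5000
f(1y,4y) = ((9879/10000)/(4471/5000) − 1)/(3) = 937/26826 ≈ 3.4929%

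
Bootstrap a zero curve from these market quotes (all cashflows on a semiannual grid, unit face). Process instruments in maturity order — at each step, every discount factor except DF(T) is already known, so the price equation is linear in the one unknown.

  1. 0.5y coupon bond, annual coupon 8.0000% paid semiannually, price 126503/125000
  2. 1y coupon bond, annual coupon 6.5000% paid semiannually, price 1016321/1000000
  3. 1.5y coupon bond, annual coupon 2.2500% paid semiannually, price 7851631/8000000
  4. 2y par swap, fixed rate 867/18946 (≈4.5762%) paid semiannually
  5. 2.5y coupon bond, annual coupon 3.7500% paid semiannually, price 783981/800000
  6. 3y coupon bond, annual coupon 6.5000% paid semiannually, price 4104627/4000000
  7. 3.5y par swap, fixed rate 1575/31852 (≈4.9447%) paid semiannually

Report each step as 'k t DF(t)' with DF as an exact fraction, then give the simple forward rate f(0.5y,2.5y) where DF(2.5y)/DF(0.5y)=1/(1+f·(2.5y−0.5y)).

step 1 [0.5y] bond c/2=1/25: DF=(126503/125000 − 1/25·(0))/(1+1/25) = 9731/10000 ≈ 0.973100
step 2 [1y] bond c/2=13/400: DF=(1016321/1000000 − 13/400·(0.973100))/(1+13/400) = 9537/10000 ≈ 0.953700
step 3 [1.5y] bond c/2=9/800: DF=(7851631/8000000 − 9/800·(0.973100+0.953700))/(1+9/800) = 9491/10000 ≈ 0.949100
step 4 [2y] swap r/2=867/37892: DF=(1 − 867/37892·(0.973100+0.953700+0.949100))/(1+867/37892) = 9133/10000 ≈ 0.913300
step 5 [2.5y] bond c/2=3/160: DF=(783981/800000 − 3/160·(0.973100+0.953700+0.949100+0.913300))/(1+3/160) = 4461/5000 ≈ 0.892200
step 6 [3y] bond c/2=13/400: DF=(4104627/4000000 − 13/400·(0.973100+0.953700+0.949100+0.913300+0.892200))/(1+13/400) = 1693/2000 ≈ 0.846500
step 7 [3.5y] swap r/2=1575/63704: DF=(1 − 1575/63704·(0.973100+0.953700+0.949100+0.913300+0.892200+0.846500))/(1+1575/63704) = 337/400 ≈ 0.842500

1 1/2 9731/10000
2 1 9537/10000
3 3/2 9491/10000
4 2 9133/10000
5 5/2 4461/5000
6 3 1693/2000
7 7/2 337/400
f(0.5y,2.5y) = ((9731/10000)/(4461/5000) − 1)/(2) = 809/17844 ≈ 4.5337%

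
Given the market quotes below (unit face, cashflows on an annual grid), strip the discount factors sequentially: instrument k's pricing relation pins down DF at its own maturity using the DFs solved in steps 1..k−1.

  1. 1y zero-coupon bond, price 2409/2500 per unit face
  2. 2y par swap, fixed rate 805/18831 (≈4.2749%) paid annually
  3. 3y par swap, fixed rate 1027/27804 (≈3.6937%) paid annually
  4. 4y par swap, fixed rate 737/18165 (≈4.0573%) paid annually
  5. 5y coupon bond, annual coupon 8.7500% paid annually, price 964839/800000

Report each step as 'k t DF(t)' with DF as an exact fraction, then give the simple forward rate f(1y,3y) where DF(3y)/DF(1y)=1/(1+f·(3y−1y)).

1 1 2409/2500
2 2 1839/2000
3 3 8973/10000
4 4 4263/5000
5 5 8167/10000
f(1y,3y) = ((2409/2500)/(8973/10000) − 1)/(2) = 221/5982 ≈ 3.6944%

step 1 [1y] zero: DF = P = 2409/2500 ≈ 0.963600
step 2 [2y] swap r/1=805/18831: DF=(1 − 805/18831·(0.963600))/(1+805/18831) = 1839/2000 ≈ 0.919500
step 3 [3y] swap r/1=1027/27804: DF=(1 − 1027/27804·(0.963600+0.919500))/(1+1027/27804) = 8973/10000 ≈ 0.897300
step 4 [4y] swap r/1=737/18165: DF=(1 − 737/18165·(0.963600+0.919500+0.897300))/(1+737/18165) = 4263/5000 ≈ 0.852600
step 5 [5y] bond c/1=7/80: DF=(964839/800000 − 7/80·(0.963600+0.919500+0.897300+0.852600))/(1+7/80) = 8167/10000 ≈ 0.816700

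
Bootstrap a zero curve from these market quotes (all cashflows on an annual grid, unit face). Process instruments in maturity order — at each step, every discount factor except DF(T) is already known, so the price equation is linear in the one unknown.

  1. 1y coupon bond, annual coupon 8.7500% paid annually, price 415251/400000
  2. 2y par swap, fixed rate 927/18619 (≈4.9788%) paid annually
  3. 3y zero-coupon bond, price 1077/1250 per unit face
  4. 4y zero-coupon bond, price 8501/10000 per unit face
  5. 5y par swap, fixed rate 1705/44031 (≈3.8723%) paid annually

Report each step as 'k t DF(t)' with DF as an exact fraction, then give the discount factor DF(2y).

step 1 [1y] bond c/1=7/80: DF=(415251/400000 − 7/80·(0))/(1+7/80) = 4773/5000 ≈ 0.954600
step 2 [2y] swap r/1=927/18619: DF=(1 − 927/18619·(0.954600))/(1+927/18619) = 9073/10000 ≈ 0.907300
step 3 [3y] zero: DF = P = 1077/1250 ≈ 0.861600
step 4 [4y] zero: DF = P = 8501/10000 ≈ 0.850100
step 5 [5y] swap r/1=1705/44031: DF=(1 − 1705/44031·(0.954600+0.907300+0.861600+0.850100))/(1+1705/44031) = 1659/2000 ≈ 0.829500

1 1 4773/5000
2 2 9073/10000
3 3 1077/1250
4 4 8501/10000
5 5 1659/2000
DF(2y) = 9073/10000 ≈ 0.907300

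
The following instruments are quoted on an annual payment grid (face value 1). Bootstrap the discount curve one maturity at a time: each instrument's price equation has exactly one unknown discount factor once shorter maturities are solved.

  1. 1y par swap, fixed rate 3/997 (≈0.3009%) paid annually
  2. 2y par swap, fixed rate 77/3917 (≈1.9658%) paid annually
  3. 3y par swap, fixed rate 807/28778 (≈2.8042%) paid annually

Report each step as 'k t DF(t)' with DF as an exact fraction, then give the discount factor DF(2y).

step 1 [1y] swap r/1=3/997: DF=(1 − 3/997·(0))/(1+3/997) = 997/1000 ≈ 0.997000
step 2 [2y] swap r/1=77/3917: DF=(1 − 77/3917·(0.997000))/(1+77/3917) = 1923/2000 ≈ 0.961500
step 3 [3y] swap r/1=807/28778: DF=(1 − 807/28778·(0.997000+0.961500))/(1+807/28778) = 9193/10000 ≈ 0.919300

1 1 997/1000
2 2 1923/2000
3 3 9193/10000
DF(2y) = 1923/2000 ≈ 0.961500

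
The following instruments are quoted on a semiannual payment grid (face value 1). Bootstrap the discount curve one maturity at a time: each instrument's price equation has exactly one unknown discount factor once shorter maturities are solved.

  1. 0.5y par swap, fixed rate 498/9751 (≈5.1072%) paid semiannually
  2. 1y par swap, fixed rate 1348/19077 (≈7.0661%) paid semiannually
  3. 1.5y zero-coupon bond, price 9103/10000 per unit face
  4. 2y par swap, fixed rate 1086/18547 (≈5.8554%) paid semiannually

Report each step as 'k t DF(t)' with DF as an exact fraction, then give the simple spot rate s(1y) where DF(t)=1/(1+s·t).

step 1 [0.5y] swap r/2=249/9751: DF=(1 − 249/9751·(0))/(1+249/9751) = 9751/10000 ≈ 0.975100
step 2 [1y] swap r/2=674/19077: DF=(1 − 674/19077·(0.975100))/(1+674/19077) = 4663/5000 ≈ 0.932600
step 3 [1.5y] zero: DF = P = 9103/10000 ≈ 0.910300
step 4 [2y] swap r/2=543/18547: DF=(1 − 543/18547·(0.975100+0.932600+0.910300))/(1+543/18547) = 4457/5000 ≈ 0.891400

1 1/2 9751/10000
2 1 4663/5000
3 3/2 9103/10000
4 2 4457/5000
s(1y) = (1/(4663/5000) − 1)/(1) = 337/4663 ≈ 7.2271%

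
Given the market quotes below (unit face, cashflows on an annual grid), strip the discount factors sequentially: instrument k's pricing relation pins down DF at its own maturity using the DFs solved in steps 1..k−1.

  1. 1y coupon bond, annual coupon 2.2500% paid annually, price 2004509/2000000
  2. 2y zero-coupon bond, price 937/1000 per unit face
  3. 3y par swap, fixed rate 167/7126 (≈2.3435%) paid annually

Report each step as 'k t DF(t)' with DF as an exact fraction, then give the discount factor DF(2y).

step 1 [1y] bond c/1=9/400: DF=(2004509/2000000 − 9/400·(0))/(1+9/400) = 4901/5000 ≈ 0.980200
step 2 [2y] zero: DF = P = 937/1000 ≈ 0.937000
step 3 [3y] swap r/1=167/7126: DF=(1 − 167/7126·(0.980200+0.937000))/(1+167/7126) = 2333/2500 ≈ 0.933200

1 1 4901/5000
2 2 937/1000
3 3 2333/2500
DF(2y) = 937/1000 ≈ 0.937000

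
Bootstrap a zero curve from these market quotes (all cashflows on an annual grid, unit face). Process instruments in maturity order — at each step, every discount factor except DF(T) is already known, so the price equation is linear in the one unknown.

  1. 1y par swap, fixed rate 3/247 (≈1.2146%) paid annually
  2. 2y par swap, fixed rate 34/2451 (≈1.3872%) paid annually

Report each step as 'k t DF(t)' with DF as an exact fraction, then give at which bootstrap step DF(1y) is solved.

step 1 [1y] swap r/1=3/247: DF=(1 − 3/247·(0))/(1+3/247) = 247/250 ≈ 0.988000
step 2 [2y] swap r/1=34/2451: DF=(1 − 34/2451·(0.988000))/(1+34/2451) = 608/625 ≈ 0.972800

1 1 247/250
2 2 608/625
DF(1y) is solved at step 1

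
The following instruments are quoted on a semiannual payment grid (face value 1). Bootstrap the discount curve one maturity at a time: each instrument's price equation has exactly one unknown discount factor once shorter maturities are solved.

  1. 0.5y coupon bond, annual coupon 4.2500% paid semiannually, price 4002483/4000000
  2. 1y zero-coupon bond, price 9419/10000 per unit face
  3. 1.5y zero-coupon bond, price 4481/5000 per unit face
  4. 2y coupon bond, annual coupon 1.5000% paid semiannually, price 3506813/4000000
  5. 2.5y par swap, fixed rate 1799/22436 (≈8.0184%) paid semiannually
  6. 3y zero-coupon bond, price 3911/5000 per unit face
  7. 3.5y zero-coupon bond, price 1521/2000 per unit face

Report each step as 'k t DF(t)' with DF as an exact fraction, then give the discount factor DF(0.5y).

1 1/2 4899/5000
2 1 9419/10000
3 3/2 4481/5000
4 2 2123/2500
5 5/2 8201/10000
6 3 3911/5000
7 7/2 1521/2000
DF(0.5y) = 4899/5000 ≈ 0.979800

step 1 [0.5y] bond c/2=17/800: DF=(4002483/4000000 − 17/800·(0))/(1+17/800) = 4899/5000 ≈ 0.979800
step 2 [1y] zero: DF = P = 9419/10000 ≈ 0.941900
step 3 [1.5y] zero: DF = P = 4481/5000 ≈ 0.896200
step 4 [2y] bond c/2=3/400: DF=(3506813/4000000 − 3/400·(0.979800+0.941900+0.896200))/(1+3/400) = 2123/2500 ≈ 0.849200
step 5 [2.5y] swap r/2=1799/44872: DF=(1 − 1799/44872·(0.979800+0.941900+0.896200+0.849200))/(1+1799/44872) = 8201/10000 ≈ 0.820100
step 6 [3y] zero: DF = P = 3911/5000 ≈ 0.782200
step 7 [3.5y] zero: DF = P = 1521/2000 ≈ 0.760500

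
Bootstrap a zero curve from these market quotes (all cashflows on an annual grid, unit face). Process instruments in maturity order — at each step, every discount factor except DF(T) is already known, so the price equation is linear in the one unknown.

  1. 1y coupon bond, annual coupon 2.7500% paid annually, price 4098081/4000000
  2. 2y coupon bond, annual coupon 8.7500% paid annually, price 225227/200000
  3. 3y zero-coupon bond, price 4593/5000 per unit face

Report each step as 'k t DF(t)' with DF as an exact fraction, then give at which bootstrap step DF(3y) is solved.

1 1 9971/10000
2 2 9553/10000
3 3 4593/5000
DF(3y) is solved at step 3

step 1 [1y] bond c/1=11/400: DF=(4098081/4000000 − 11/400·(0))/(1+11/400) = 9971/10000 ≈ 0.997100
step 2 [2y] bond c/1=7/80: DF=(225227/200000 − 7/80·(0.997100))/(1+7/80) = 9553/10000 ≈ 0.955300
step 3 [3y] zero: DF = P = 4593/5000 ≈ 0.918600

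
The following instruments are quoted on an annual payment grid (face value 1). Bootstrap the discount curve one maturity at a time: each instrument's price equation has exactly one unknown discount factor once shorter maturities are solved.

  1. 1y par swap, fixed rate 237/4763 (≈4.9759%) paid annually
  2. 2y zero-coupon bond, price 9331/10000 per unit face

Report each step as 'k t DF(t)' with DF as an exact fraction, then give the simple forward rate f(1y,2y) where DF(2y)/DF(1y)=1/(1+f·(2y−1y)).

step 1 [1y] swap r/1=237/4763: DF=(1 − 237/4763·(0))/(1+237/4763) = 4763/5000 ≈ 0.952600
step 2 [2y] zero: DF = P = 9331/10000 ≈ 0.933100

1 1 4763/5000
2 2 9331/10000
f(1y,2y) = ((4763/5000)/(9331/10000) − 1)/(1) = 195/9331 ≈ 2.0898%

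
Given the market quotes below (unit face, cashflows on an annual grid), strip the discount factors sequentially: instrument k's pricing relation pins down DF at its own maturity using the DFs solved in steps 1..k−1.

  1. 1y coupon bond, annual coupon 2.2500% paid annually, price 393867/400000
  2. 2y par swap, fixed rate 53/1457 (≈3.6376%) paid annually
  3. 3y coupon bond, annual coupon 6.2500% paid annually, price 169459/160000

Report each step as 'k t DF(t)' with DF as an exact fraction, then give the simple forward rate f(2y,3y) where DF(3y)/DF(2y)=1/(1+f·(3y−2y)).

step 1 [1y] bond c/1=9/400: DF=(393867/400000 − 9/400·(0))/(1+9/400) = 963/1000 ≈ 0.963000
step 2 [2y] swap r/1=53/1457: DF=(1 − 53/1457·(0.963000))/(1+53/1457) = 9311/10000 ≈ 0.931100
step 3 [3y] bond c/1=1/16: DF=(169459/160000 − 1/16·(0.963000+0.931100))/(1+1/16) = 4427/5000 ≈ 0.885400

1 1 963/1000
2 2 9311/10000
3 3 4427/5000
f(2y,3y) = ((9311/10000)/(4427/5000) − 1)/(1) = 457/8854 ≈ 5.1615%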